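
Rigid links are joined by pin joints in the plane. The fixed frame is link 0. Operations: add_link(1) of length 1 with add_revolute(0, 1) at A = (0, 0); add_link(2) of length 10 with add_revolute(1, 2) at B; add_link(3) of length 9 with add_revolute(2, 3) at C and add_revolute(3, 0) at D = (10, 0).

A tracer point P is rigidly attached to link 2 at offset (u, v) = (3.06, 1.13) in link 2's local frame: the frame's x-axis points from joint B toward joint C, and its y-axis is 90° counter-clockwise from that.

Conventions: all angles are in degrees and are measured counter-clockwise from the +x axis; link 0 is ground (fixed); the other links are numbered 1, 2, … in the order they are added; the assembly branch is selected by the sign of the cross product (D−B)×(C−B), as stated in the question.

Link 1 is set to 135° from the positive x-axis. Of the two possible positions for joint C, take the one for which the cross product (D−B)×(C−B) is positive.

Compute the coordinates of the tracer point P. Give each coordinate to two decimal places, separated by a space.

A=(0,0), D=(10.00,0)
B = A + 1.00·(cos135°, sin135°) = (-0.7071, 0.7071)
|BD| = 10.7304
circle(B,10.00) ∩ circle(D,9.00): a=6.2505, h=7.8058
  candidates: C₊=(6.0442,8.0841) cross=83.760; C₋=(5.0155,-7.4936) cross=-83.760
  branch + wants cross > 0 → take C=(6.0442,8.0841) (cross=83.760)
ex = (C−B)/|BC| = (0.6751,0.7377); ey = (-0.7377,0.6751)
P = B + 3.06·ex + 1.13·ey = (0.5252,3.7274)

0.53 3.73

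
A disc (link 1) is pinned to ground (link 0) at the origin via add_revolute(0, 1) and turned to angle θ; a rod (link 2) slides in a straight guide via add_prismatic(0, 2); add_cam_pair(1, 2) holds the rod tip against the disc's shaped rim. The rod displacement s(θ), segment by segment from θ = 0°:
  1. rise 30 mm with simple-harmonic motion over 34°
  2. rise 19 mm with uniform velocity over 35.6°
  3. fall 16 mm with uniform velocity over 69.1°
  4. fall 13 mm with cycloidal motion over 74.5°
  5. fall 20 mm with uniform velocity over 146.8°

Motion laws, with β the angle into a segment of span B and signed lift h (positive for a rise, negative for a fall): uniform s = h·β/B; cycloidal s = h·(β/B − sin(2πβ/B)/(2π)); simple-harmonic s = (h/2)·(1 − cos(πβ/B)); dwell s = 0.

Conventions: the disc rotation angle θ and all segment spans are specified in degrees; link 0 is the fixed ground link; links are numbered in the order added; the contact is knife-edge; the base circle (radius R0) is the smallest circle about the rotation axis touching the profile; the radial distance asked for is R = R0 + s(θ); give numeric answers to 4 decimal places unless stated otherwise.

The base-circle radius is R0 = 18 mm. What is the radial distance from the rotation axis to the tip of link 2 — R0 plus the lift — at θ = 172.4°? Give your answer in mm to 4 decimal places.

segment 1 (0° to 34°, simple-harmonic, h = 30) is passed completely: s = 0.0000 + (30) = 30.0000
segment 2 (34° to 69.6°, uniform, h = 19) is passed completely: s = 30.0000 + (19) = 49.0000
segment 3 (69.6° to 138.7°, uniform, h = -16) is passed completely: s = 49.0000 + (-16) = 33.0000
θ = 172.4° falls in segment 4 (138.7° to 213.2°, cycloidal, h = -13): β = 172.4 − 138.7 = 33.7°, B = 74.5°; Δs = -13·(0.4523 − sin(2π·0.4523)/(2π)) = -5.2703; s = 33.0000 − 5.2703 = 27.7297
R = R0 + s = 18 + 27.7297 = 45.7297

45.7297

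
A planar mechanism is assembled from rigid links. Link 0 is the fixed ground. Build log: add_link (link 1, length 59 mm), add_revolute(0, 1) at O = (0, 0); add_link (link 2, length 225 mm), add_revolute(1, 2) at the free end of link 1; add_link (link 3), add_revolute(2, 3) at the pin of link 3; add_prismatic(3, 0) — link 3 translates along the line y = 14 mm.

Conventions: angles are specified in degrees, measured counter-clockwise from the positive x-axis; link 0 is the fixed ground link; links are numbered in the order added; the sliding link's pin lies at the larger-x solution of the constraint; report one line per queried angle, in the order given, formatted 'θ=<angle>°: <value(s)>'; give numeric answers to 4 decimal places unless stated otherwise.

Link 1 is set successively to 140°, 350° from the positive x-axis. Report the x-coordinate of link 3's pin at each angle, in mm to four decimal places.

geometry: r = 59 mm, L = 225 mm, e = 14 mm
θ=140°: crank pin P = (r cos θ, r sin θ) = (-45.196622, 37.924469)
θ=140°: h = r sin θ − e = 37.924469 − 14 = 23.924469
θ=140°: x = r cos θ + √(L² − h²) = -45.196622 + 223.724428 = 178.527806
θ=350°: crank pin P = (r cos θ, r sin θ) = (58.103657, -10.245242)
θ=350°: h = r sin θ − e = -10.245242 − 14 = -24.245242
θ=350°: x = r cos θ + √(L² − h²) = 58.103657 + 223.689893 = 281.793550

θ=140°: 178.5278
θ=350°: 281.7936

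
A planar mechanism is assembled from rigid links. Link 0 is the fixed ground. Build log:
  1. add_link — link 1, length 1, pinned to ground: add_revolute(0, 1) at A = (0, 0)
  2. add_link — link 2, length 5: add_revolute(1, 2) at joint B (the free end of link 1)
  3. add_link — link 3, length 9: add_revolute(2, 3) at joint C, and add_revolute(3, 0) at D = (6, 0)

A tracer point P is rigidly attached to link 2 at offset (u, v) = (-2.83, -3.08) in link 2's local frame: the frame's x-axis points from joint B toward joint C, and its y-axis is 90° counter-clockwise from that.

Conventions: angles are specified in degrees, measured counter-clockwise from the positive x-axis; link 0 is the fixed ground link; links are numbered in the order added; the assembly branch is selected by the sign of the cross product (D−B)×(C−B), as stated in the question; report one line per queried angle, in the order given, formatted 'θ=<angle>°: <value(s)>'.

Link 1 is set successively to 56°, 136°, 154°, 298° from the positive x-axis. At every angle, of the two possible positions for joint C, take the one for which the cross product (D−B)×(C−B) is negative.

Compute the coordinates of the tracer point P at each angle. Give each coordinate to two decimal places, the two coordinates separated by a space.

A=(0,0), D=(6.00,0)
θ=56°: B = A + 1.00·(cos56°, sin56°) = (0.5592, 0.8290)
θ=56°: |BD| = 5.5036
θ=56°: circle(B,5.00) ∩ circle(D,9.00): a=-2.3358, h=4.4209
θ=56°:   candidates: C₊=(-1.0840,5.5513) cross=24.331; C₋=(-2.4159,-3.1895) cross=-24.331
θ=56°:   branch - wants cross < 0 → take C=(-2.4159,-3.1895) (cross=-24.331)
θ=56°: ex = (C−B)/|BC| = (-0.5950,-0.8037); ey = (0.8037,-0.5950)
θ=56°: P = B + -2.83·ex + -3.08·ey = (-0.2324,4.9362)
θ=136°: B = A + 1.00·(cos136°, sin136°) = (-0.7193, 0.6947)
θ=136°: |BD| = 6.7552
θ=136°: circle(B,5.00) ∩ circle(D,9.00): a=-0.7674, h=4.9408
θ=136°:   candidates: C₊=(-0.9746,5.6881) cross=33.376; C₋=(-1.9908,-4.1410) cross=-33.376
θ=136°:   branch - wants cross < 0 → take C=(-1.9908,-4.1410) (cross=-33.376)
θ=136°: ex = (C−B)/|BC| = (-0.2543,-0.9671); ey = (0.9671,-0.2543)
θ=136°: P = B + -2.83·ex + -3.08·ey = (-2.9785,4.2148)
θ=154°: B = A + 1.00·(cos154°, sin154°) = (-0.8988, 0.4384)
θ=154°: |BD| = 6.9127
θ=154°: circle(B,5.00) ∩ circle(D,9.00): a=-0.5942, h=4.9646
θ=154°:   candidates: C₊=(-1.1769,5.4306) cross=34.319; C₋=(-1.8066,-4.4785) cross=-34.319
θ=154°:   branch - wants cross < 0 → take C=(-1.8066,-4.4785) (cross=-34.319)
θ=154°: ex = (C−B)/|BC| = (-0.1816,-0.9834); ey = (0.9834,-0.1816)
θ=154°: P = B + -2.83·ex + -3.08·ey = (-3.4138,3.7805)
θ=298°: B = A + 1.00·(cos298°, sin298°) = (0.4695, -0.8829)
θ=298°: |BD| = 5.6006
θ=298°: circle(B,5.00) ∩ circle(D,9.00): a=-2.1992, h=4.4904
θ=298°:   candidates: C₊=(-2.4102,3.2046) cross=25.149; C₋=(-0.9943,-5.6639) cross=-25.149
θ=298°:   branch - wants cross < 0 → take C=(-0.9943,-5.6639) (cross=-25.149)
θ=298°: ex = (C−B)/|BC| = (-0.2928,-0.9562); ey = (0.9562,-0.2928)
θ=298°: P = B + -2.83·ex + -3.08·ey = (-1.6471,2.7248)

θ=56°: -0.23 4.94
θ=136°: -2.98 4.21
θ=154°: -3.41 3.78
θ=298°: -1.65 2.72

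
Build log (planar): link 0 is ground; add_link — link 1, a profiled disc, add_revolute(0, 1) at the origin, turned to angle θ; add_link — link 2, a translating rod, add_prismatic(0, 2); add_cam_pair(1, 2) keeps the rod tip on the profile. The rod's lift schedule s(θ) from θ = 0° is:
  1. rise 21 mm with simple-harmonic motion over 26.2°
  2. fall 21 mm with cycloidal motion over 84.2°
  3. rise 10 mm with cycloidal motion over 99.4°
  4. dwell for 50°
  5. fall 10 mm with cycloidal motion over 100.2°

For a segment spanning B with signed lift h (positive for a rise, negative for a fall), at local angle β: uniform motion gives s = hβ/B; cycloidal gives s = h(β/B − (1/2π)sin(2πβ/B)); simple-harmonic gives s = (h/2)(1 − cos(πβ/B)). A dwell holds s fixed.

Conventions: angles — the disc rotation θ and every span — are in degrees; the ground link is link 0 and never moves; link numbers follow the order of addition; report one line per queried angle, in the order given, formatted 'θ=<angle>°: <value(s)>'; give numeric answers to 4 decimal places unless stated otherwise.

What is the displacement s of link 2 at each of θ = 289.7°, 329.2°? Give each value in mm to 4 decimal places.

seg 1 [0°–26.2°] simple-harmonic, h=21: full span → s += 21 → s = 21.0000
seg 2 [26.2°–110.4°] cycloidal, h=-21: full span → s += -21 → s = 0.0000
seg 3 [110.4°–209.8°] cycloidal, h=10: full span → s += 10 → s = 10.0000
seg 4 [209.8°–259.8°] dwell: s stays 10.0000
seg 5 [259.8°–360°] cycloidal, h=-10: θ=289.7° here. β=29.9, B=100.2. -10·(0.2984 − sin(2π·0.2984)/(2π)) = -1.4655 → s = 8.5345
seg 5 [259.8°–360°] cycloidal, h=-10: θ=329.2° here. β=69.4, B=100.2. -10·(0.6926 − sin(2π·0.6926)/(2π)) = -8.4154 → s = 1.5846

θ=289.7°: 8.5345
θ=329.2°: 1.5846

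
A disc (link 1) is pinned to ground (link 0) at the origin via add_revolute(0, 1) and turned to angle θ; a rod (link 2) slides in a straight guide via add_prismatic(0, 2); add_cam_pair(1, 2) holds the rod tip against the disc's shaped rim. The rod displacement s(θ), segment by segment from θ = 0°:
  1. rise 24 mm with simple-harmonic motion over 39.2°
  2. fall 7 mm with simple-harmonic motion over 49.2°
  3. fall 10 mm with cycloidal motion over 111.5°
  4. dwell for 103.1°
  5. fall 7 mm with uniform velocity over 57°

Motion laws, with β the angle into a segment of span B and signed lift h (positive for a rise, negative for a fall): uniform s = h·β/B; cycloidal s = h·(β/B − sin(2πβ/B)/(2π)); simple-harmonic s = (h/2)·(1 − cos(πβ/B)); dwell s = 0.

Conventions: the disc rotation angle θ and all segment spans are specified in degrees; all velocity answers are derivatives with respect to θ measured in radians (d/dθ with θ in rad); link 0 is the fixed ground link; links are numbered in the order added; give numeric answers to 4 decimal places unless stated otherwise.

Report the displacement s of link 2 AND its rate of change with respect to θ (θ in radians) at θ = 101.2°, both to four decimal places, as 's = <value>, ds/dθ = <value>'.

segment 1 (0° to 39.2°, simple-harmonic, h = 24) is passed completely: s = 0.0000 + (24) = 24.0000
segment 2 (39.2° to 88.4°, simple-harmonic, h = -7) is passed completely: s = 24.0000 + (-7) = 17.0000
θ = 101.2° falls in segment 3 (88.4° to 199.9°, cycloidal, h = -10): β = 101.2 − 88.4 = 12.8°, B = 111.5°; Δs = -10·(0.1148 − sin(2π·0.1148)/(2π)) = -0.0970; s = 17.0000 − 0.0970 = 16.9030
velocity in seg [88.4°–199.9°] (cycloidal), θ in radians: β = 12.8° = 0.2234 rad, B = 111.5° = 1.9460 rad; ds/dθ = (h/B)(1 − cos(2πβ/B)) = ((-10)/1.9460)(1 − cos(2π·0.1148)) = -1.279782 mm/rad

s = 16.9030, ds/dθ = -1.2798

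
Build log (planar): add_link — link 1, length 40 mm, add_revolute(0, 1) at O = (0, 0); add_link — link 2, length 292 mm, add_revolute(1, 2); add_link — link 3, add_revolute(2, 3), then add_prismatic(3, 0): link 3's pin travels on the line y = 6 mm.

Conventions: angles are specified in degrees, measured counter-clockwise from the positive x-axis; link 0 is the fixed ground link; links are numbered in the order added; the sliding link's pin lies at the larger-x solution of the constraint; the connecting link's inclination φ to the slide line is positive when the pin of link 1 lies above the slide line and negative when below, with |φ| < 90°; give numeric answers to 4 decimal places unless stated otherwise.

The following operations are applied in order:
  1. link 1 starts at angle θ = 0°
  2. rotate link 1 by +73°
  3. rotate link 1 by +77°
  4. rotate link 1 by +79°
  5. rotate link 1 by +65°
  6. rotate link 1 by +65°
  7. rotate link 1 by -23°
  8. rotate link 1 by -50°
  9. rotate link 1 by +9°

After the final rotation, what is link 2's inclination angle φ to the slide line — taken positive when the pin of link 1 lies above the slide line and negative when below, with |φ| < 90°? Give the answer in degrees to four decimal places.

geometry: r = 40 mm, L = 292 mm, e = 6 mm; θ starts at 0°
rotate link 1 by +73°: θ ← 0° +73° = 73°
rotate link 1 by +77°: θ ← 73° +77° = 150°
rotate link 1 by +79°: θ ← 150° +79° = 229°
rotate link 1 by +65°: θ ← 229° +65° = 294°
rotate link 1 by +65°: θ ← 294° +65° = 359°
rotate link 1 by -23°: θ ← 359° -23° = 336°
rotate link 1 by -50°: θ ← 336° -50° = 286°
rotate link 1 by +9°: θ ← 286° +9° = 295°
h = r sin θ − e = -36.252311 − 6 = -42.252311
sin φ = h / L = -42.252311 / 292 = -0.14469970
φ = arcsin(-0.14469970) = -8.319890°

-8.3199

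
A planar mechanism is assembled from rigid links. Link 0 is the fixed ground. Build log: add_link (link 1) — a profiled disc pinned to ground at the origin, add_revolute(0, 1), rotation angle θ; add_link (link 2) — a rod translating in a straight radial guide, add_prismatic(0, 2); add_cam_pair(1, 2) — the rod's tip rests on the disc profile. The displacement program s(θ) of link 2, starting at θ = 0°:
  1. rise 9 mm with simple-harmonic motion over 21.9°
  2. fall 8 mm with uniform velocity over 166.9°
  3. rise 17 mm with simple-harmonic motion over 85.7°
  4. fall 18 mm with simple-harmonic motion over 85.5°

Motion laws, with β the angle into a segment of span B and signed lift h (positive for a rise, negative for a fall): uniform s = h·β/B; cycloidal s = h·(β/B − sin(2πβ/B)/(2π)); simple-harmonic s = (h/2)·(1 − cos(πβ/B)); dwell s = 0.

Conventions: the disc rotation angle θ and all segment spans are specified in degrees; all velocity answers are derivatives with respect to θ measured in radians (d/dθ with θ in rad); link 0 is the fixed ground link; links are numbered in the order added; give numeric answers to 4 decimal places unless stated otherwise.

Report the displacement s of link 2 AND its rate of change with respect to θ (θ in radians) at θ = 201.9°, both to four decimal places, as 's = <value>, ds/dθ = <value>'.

seg 1 [0°–21.9°] simple-harmonic, h=9: full span → s += 9 → s = 9.0000
seg 2 [21.9°–188.8°] uniform, h=-8: full span → s += -8 → s = 1.0000
seg 3 [188.8°–274.5°] simple-harmonic, h=17: θ=201.9° here. β=13.1, B=85.7. 17/2·(1 − cos(π·0.1529)) = 0.9614 → s = 1.9614
velocity in seg [188.8°–274.5°] (simple-harmonic), θ in radians: β = 13.1° = 0.2286 rad, B = 85.7° = 1.4957 rad; ds/dθ = (πh/(2B)) sin(πβ/B) = (π·17/(2·1.4957)) sin(π·0.1529) = 8.247618 mm/rad

s = 1.9614, ds/dθ = 8.2476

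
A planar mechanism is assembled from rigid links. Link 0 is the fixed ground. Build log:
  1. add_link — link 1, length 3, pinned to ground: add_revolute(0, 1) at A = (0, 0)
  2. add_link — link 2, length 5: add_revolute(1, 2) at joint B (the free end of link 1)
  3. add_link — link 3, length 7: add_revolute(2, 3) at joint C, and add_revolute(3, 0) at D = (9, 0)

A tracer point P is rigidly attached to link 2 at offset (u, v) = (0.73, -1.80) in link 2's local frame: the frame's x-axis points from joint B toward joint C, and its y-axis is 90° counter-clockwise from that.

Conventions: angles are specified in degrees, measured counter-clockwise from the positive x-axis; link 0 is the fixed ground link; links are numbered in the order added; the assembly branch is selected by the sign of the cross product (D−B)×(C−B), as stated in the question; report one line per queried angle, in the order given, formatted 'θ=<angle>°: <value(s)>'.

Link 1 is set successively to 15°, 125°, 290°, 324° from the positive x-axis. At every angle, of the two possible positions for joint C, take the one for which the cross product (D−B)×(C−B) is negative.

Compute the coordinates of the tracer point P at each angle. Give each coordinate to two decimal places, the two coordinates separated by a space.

A=(0,0), D=(9.00,0)
θ=15°: B = A + 3.00·(cos15°, sin15°) = (2.8978, 0.7765)
θ=15°: |BD| = 6.1514
θ=15°: circle(B,5.00) ∩ circle(D,7.00): a=1.1249, h=4.8718
θ=15°:   candidates: C₊=(4.6287,5.4673) cross=29.969; C₋=(3.3988,-4.1984) cross=-29.969
θ=15°:   branch - wants cross < 0 → take C=(3.3988,-4.1984) (cross=-29.969)
θ=15°: ex = (C−B)/|BC| = (0.1002,-0.9950); ey = (0.9950,0.1002)
θ=15°: P = B + 0.73·ex + -1.80·ey = (1.1800,-0.1302)
θ=125°: B = A + 3.00·(cos125°, sin125°) = (-1.7207, 2.4575)
θ=125°: |BD| = 10.9988
θ=125°: circle(B,5.00) ∩ circle(D,7.00): a=4.4084, h=2.3593
θ=125°:   candidates: C₊=(3.1033,3.7722) cross=25.950; C₋=(2.0490,-0.8272) cross=-25.950
θ=125°:   branch - wants cross < 0 → take C=(2.0490,-0.8272) (cross=-25.950)
θ=125°: ex = (C−B)/|BC| = (0.7540,-0.6569); ey = (0.6569,0.7540)
θ=125°: P = B + 0.73·ex + -1.80·ey = (-2.3528,0.6208)
θ=290°: B = A + 3.00·(cos290°, sin290°) = (1.0261, -2.8191)
θ=290°: |BD| = 8.4576
θ=290°: circle(B,5.00) ∩ circle(D,7.00): a=2.8100, h=4.1357
θ=290°:   candidates: C₊=(2.2968,2.0167) cross=34.978; C₋=(5.0538,-5.7817) cross=-34.978
θ=290°:   branch - wants cross < 0 → take C=(5.0538,-5.7817) (cross=-34.978)
θ=290°: ex = (C−B)/|BC| = (0.8056,-0.5925); ey = (0.5925,0.8056)
θ=290°: P = B + 0.73·ex + -1.80·ey = (0.5476,-4.7016)
θ=324°: B = A + 3.00·(cos324°, sin324°) = (2.4271, -1.7634)
θ=324°: |BD| = 6.8054
θ=324°: circle(B,5.00) ∩ circle(D,7.00): a=1.6394, h=4.7236
θ=324°:   candidates: C₊=(2.7865,3.2237) cross=32.146; C₋=(5.2344,-5.9009) cross=-32.146
θ=324°:   branch - wants cross < 0 → take C=(5.2344,-5.9009) (cross=-32.146)
θ=324°: ex = (C−B)/|BC| = (0.5615,-0.8275); ey = (0.8275,0.5615)
θ=324°: P = B + 0.73·ex + -1.80·ey = (1.3474,-3.3781)

θ=15°: 1.18 -0.13
θ=125°: -2.35 0.62
θ=290°: 0.55 -4.70
θ=324°: 1.35 -3.38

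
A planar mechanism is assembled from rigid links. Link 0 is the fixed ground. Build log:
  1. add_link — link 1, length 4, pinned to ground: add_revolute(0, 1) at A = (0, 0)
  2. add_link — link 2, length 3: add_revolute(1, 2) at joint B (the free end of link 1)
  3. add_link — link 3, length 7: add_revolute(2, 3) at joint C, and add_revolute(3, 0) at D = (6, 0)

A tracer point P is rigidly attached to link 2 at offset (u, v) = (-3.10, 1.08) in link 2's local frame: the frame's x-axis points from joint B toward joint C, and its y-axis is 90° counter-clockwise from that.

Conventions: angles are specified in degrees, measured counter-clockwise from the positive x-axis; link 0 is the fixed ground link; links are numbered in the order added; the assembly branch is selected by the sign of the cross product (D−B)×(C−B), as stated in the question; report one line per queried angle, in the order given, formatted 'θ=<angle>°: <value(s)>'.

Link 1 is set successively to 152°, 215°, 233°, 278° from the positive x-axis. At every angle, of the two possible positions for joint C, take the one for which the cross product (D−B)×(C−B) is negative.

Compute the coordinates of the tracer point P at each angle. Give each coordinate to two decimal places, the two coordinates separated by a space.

A=(0,0), D=(6.00,0)
θ=152°: B = A + 4.00·(cos152°, sin152°) = (-3.5318, 1.8779)
θ=152°: |BD| = 9.7150
θ=152°: circle(B,3.00) ∩ circle(D,7.00): a=2.7988, h=1.0801
θ=152°:   candidates: C₊=(-0.5770,2.3966) cross=10.493; C₋=(-0.9945,0.2772) cross=-10.493
θ=152°:   branch - wants cross < 0 → take C=(-0.9945,0.2772) (cross=-10.493)
θ=152°: ex = (C−B)/|BC| = (0.8458,-0.5336); ey = (0.5336,0.8458)
θ=152°: P = B + -3.10·ex + 1.08·ey = (-5.5774,4.4454)
θ=215°: B = A + 4.00·(cos215°, sin215°) = (-3.2766, -2.2943)
θ=215°: |BD| = 9.5561
θ=215°: circle(B,3.00) ∩ circle(D,7.00): a=2.6852, h=1.3379
θ=215°:   candidates: C₊=(-0.9912,-0.3509) cross=12.785; C₋=(-0.3488,-2.9484) cross=-12.785
θ=215°:   branch - wants cross < 0 → take C=(-0.3488,-2.9484) (cross=-12.785)
θ=215°: ex = (C−B)/|BC| = (0.9759,-0.2180); ey = (0.2180,0.9759)
θ=215°: P = B + -3.10·ex + 1.08·ey = (-6.0666,-0.5644)
θ=233°: B = A + 4.00·(cos233°, sin233°) = (-2.4073, -3.1945)
θ=233°: |BD| = 8.9937
θ=233°: circle(B,3.00) ∩ circle(D,7.00): a=2.2731, h=1.9578
θ=233°:   candidates: C₊=(-0.9778,-0.5570) cross=17.608; C₋=(0.4130,-4.2173) cross=-17.608
θ=233°:   branch - wants cross < 0 → take C=(0.4130,-4.2173) (cross=-17.608)
θ=233°: ex = (C−B)/|BC| = (0.9401,-0.3409); ey = (0.3409,0.9401)
θ=233°: P = B + -3.10·ex + 1.08·ey = (-4.9534,-1.1224)
θ=278°: B = A + 4.00·(cos278°, sin278°) = (0.5567, -3.9611)
θ=278°: |BD| = 6.7320
θ=278°: circle(B,3.00) ∩ circle(D,7.00): a=0.3951, h=2.9739
θ=278°:   candidates: C₊=(-0.8736,-1.3240) cross=20.020; C₋=(2.6260,-6.1332) cross=-20.020
θ=278°:   branch - wants cross < 0 → take C=(2.6260,-6.1332) (cross=-20.020)
θ=278°: ex = (C−B)/|BC| = (0.6898,-0.7240); ey = (0.7240,0.6898)
θ=278°: P = B + -3.10·ex + 1.08·ey = (-0.7996,-0.9716)

θ=152°: -5.58 4.45
θ=215°: -6.07 -0.56
θ=233°: -4.95 -1.12
θ=278°: -0.80 -0.97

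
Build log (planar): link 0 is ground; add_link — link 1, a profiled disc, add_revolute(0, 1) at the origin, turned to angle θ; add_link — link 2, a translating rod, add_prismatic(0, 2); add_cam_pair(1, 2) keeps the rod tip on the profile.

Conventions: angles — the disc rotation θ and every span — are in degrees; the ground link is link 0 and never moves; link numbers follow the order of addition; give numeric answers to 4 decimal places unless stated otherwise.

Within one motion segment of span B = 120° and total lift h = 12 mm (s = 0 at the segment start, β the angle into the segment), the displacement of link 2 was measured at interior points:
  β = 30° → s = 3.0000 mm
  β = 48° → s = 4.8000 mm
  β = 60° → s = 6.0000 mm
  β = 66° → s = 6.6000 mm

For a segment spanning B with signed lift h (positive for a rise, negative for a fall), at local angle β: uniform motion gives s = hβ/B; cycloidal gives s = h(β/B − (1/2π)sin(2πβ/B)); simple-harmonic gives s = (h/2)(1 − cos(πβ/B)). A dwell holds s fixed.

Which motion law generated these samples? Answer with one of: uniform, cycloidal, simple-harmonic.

candidates at β/B = r: uniform s = h·r (linear in β); cycloidal s = h·(r − sin(2πr)/(2π)); simple-harmonic s = (h/2)(1 − cos(πr))
β=30°: printed 3.0000 | uniform 3.0000, cycloidal 1.0901, simple-harmonic 1.7574
β=48°: printed 4.8000 | uniform 4.8000, cycloidal 3.6774, simple-harmonic 4.1459
β=60°: printed 6.0000 | uniform 6.0000, cycloidal 6.0000, simple-harmonic 6.0000
β=66°: printed 6.6000 | uniform 6.6000, cycloidal 7.1902, simple-harmonic 6.9386
only one law matches every sample → uniform

uniform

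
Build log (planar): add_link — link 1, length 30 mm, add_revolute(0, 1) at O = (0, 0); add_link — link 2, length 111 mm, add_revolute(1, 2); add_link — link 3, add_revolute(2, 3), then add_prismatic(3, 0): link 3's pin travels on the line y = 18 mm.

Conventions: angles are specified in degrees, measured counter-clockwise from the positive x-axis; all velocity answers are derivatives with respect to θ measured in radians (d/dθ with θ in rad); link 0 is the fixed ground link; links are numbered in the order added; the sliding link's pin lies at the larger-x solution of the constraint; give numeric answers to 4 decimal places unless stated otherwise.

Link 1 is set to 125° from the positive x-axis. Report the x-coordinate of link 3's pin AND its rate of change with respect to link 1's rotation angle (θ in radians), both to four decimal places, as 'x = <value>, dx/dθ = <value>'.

geometry: r = 30 mm, L = 111 mm, e = 18 mm
crank pin P = (r cos θ, r sin θ) = (-17.207293, 24.574561)
h = r sin θ − e = 24.574561 − 18 = 6.574561
x = r cos θ + √(L² − h²) = -17.207293 + 110.805122 = 93.597829
dx/dθ = −r sin θ − h·r cos θ/√(L² − h²) (θ in radians; h = 6.574561) = -23.553576

x = 93.5978, dx/dθ = -23.5536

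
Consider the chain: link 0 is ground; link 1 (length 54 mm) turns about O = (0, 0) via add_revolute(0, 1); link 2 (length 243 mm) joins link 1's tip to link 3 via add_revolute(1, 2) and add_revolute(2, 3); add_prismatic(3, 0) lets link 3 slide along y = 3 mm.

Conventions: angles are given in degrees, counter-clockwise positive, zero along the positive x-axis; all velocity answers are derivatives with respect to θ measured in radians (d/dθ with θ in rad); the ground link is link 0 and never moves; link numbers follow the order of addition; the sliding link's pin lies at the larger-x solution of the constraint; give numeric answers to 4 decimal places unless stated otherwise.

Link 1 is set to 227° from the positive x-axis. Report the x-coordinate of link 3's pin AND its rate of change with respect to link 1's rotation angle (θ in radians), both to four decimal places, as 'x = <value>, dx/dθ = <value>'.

geometry: r = 54 mm, L = 243 mm, e = 3 mm
crank pin P = (r cos θ, r sin θ) = (-36.827911, -39.493100)
h = r sin θ − e = -39.493100 − 3 = -42.493100
x = r cos θ + √(L² − h²) = -36.827911 + 239.255797 = 202.427886
dx/dθ = −r sin θ − h·r cos θ/√(L² − h²) (θ in radians; h = -42.493100) = 32.952267

x = 202.4279, dx/dθ = 32.9523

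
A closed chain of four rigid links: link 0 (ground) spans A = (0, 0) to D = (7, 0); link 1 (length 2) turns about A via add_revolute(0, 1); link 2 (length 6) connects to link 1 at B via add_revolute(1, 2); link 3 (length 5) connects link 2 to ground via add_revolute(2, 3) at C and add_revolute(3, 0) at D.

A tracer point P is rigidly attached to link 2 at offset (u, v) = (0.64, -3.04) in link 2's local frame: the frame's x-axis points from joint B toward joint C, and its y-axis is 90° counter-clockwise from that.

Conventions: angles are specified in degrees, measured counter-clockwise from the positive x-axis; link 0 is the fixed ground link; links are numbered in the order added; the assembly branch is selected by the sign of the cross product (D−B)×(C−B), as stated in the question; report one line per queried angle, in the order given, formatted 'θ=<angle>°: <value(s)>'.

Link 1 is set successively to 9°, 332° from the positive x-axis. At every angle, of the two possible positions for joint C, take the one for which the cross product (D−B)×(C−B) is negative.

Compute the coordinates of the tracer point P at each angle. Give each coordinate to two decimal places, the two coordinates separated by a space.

A=(0,0), D=(7.00,0)
θ=9°: B = A + 2.00·(cos9°, sin9°) = (1.9754, 0.3129)
θ=9°: |BD| = 5.0344
θ=9°: circle(B,6.00) ∩ circle(D,5.00): a=3.6097, h=4.7927
θ=9°:   candidates: C₊=(5.8759,4.8720) cross=24.128; C₋=(5.2802,-4.6949) cross=-24.128
θ=9°:   branch - wants cross < 0 → take C=(5.2802,-4.6949) (cross=-24.128)
θ=9°: ex = (C−B)/|BC| = (0.5508,-0.8346); ey = (0.8346,0.5508)
θ=9°: P = B + 0.64·ex + -3.04·ey = (-0.2094,-1.8957)
θ=332°: B = A + 2.00·(cos332°, sin332°) = (1.7659, -0.9389)
θ=332°: |BD| = 5.3177
θ=332°: circle(B,6.00) ∩ circle(D,5.00): a=3.6931, h=4.7287
θ=332°:   candidates: C₊=(4.5660,4.3676) cross=25.146; C₋=(6.2359,-4.9413) cross=-25.146
θ=332°:   branch - wants cross < 0 → take C=(6.2359,-4.9413) (cross=-25.146)
θ=332°: ex = (C−B)/|BC| = (0.7450,-0.6671); ey = (0.6671,0.7450)
θ=332°: P = B + 0.64·ex + -3.04·ey = (0.2149,-3.6307)

θ=9°: -0.21 -1.90
θ=332°: 0.21 -3.63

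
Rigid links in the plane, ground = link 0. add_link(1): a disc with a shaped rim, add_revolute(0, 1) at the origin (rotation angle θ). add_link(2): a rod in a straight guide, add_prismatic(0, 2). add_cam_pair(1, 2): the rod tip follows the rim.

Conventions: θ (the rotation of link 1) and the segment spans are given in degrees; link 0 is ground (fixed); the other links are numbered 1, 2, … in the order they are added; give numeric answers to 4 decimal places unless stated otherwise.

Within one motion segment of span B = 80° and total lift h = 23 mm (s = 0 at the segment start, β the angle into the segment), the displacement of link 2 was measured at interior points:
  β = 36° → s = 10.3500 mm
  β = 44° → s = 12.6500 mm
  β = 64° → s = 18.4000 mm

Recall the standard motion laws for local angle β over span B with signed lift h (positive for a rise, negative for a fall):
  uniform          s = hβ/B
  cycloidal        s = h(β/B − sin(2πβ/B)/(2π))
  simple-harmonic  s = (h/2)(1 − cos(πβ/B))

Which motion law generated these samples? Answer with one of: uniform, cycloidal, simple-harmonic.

candidates at β/B = r: uniform s = h·r (linear in β); cycloidal s = h·(r − sin(2πr)/(2π)); simple-harmonic s = (h/2)(1 − cos(πr))
β=36°: printed 10.3500 | uniform 10.3500, cycloidal 9.2188, simple-harmonic 9.7010
β=44°: printed 12.6500 | uniform 12.6500, cycloidal 13.7812, simple-harmonic 13.2990
β=64°: printed 18.4000 | uniform 18.4000, cycloidal 21.8814, simple-harmonic 20.8037
only one law matches every sample → uniform

uniform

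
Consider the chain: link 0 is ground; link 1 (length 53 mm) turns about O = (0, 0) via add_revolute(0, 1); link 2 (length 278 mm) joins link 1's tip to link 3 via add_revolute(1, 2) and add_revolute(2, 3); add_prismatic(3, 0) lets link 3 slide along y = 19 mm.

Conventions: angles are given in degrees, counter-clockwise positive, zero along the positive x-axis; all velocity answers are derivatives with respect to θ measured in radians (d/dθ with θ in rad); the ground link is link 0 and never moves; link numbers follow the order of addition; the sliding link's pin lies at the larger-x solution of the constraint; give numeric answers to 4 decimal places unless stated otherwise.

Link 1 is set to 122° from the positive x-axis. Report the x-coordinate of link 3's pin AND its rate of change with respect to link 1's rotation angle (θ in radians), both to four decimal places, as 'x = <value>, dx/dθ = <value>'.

geometry: r = 53 mm, L = 278 mm, e = 19 mm
crank pin P = (r cos θ, r sin θ) = (-28.085721, 44.946549)
h = r sin θ − e = 44.946549 − 19 = 25.946549
x = r cos θ + √(L² − h²) = -28.085721 + 276.786518 = 248.700797
dx/dθ = −r sin θ − h·r cos θ/√(L² − h²) (θ in radians; h = 25.946549) = -42.313735

x = 248.7008, dx/dθ = -42.3137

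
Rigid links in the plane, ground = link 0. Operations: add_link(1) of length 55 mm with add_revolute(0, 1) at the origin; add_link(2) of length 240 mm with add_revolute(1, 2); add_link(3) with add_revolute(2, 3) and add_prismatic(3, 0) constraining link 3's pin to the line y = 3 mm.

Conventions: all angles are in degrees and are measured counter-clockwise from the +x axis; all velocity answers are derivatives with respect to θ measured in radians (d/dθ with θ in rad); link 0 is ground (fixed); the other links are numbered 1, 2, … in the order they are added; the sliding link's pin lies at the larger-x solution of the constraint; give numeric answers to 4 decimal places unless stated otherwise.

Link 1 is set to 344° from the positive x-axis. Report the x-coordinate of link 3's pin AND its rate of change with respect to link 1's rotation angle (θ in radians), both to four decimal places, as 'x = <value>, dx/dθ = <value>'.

geometry: r = 55 mm, L = 240 mm, e = 3 mm
crank pin P = (r cos θ, r sin θ) = (52.869393, -15.160055)
h = r sin θ − e = -15.160055 − 3 = -18.160055
x = r cos θ + √(L² − h²) = 52.869393 + 239.311956 = 292.181350
dx/dθ = −r sin θ − h·r cos θ/√(L² − h²) (θ in radians; h = -18.160055) = 19.172019

x = 292.1813, dx/dθ = 19.1720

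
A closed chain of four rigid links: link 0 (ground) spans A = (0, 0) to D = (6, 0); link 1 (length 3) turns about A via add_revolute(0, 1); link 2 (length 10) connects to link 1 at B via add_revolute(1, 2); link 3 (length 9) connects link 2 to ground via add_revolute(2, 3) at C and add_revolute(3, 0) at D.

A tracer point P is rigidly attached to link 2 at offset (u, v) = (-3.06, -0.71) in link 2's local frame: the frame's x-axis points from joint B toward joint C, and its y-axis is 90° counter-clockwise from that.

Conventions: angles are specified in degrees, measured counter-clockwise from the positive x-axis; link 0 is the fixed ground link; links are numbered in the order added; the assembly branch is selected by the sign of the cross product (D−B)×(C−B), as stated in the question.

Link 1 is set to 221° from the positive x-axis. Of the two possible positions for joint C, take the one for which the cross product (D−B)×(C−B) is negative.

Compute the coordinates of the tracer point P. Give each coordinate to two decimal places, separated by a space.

A=(0,0), D=(6.00,0)
B = A + 3.00·(cos221°, sin221°) = (-2.2641, -1.9682)
|BD| = 8.4953
circle(B,10.00) ∩ circle(D,9.00): a=5.3659, h=8.4384
  candidates: C₊=(1.0008,7.4838) cross=71.687; C₋=(4.9108,-8.9338) cross=-71.687
  branch - wants cross < 0 → take C=(4.9108,-8.9338) (cross=-71.687)
ex = (C−B)/|BC| = (0.7175,-0.6966); ey = (0.6966,0.7175)
P = B + -3.06·ex + -0.71·ey = (-4.9542,-0.3461)

-4.95 -0.35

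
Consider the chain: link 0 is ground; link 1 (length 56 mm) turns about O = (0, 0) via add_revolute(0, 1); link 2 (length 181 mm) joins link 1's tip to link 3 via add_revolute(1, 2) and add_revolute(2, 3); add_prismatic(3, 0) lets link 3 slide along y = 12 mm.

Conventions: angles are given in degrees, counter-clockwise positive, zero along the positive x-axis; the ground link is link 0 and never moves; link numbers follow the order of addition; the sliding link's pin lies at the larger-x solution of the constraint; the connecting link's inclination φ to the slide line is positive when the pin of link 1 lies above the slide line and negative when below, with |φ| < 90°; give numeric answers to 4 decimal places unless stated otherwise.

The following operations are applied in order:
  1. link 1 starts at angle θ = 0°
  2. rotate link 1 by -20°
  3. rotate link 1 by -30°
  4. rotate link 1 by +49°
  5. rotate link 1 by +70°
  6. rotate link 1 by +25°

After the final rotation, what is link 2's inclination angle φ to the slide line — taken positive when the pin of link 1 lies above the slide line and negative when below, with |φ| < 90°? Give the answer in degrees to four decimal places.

geometry: r = 56 mm, L = 181 mm, e = 12 mm; θ starts at 0°
rotate link 1 by -20°: θ ← 0° -20° = -20°
rotate link 1 by -30°: θ ← -20° -30° = -50°
rotate link 1 by +49°: θ ← -50° +49° = -1°
rotate link 1 by +70°: θ ← -1° +70° = 69°
rotate link 1 by +25°: θ ← 69° +25° = 94°
h = r sin θ − e = 55.863587 − 12 = 43.863587
sin φ = h / L = 43.863587 / 181 = 0.24234026
φ = arcsin(0.24234026) = 14.024706°

14.0247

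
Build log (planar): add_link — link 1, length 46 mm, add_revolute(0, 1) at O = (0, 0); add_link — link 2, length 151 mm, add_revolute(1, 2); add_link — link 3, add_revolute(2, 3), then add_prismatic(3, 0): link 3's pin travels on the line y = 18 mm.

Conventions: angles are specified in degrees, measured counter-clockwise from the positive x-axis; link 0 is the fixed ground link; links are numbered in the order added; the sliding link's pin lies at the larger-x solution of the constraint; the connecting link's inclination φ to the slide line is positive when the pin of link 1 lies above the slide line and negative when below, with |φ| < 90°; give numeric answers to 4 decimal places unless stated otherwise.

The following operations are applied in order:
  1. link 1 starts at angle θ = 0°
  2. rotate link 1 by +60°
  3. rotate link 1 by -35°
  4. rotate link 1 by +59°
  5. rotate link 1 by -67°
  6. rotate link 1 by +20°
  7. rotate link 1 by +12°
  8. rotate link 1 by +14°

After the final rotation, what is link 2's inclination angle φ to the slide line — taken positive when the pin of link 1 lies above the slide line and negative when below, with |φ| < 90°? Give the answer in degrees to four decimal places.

geometry: r = 46 mm, L = 151 mm, e = 18 mm; θ starts at 0°
rotate link 1 by +60°: θ ← 0° +60° = 60°
rotate link 1 by -35°: θ ← 60° -35° = 25°
rotate link 1 by +59°: θ ← 25° +59° = 84°
rotate link 1 by -67°: θ ← 84° -67° = 17°
rotate link 1 by +20°: θ ← 17° +20° = 37°
rotate link 1 by +12°: θ ← 37° +12° = 49°
rotate link 1 by +14°: θ ← 49° +14° = 63°
h = r sin θ − e = 40.986300 − 18 = 22.986300
sin φ = h / L = 22.986300 / 151 = 0.15222715
φ = arcsin(0.15222715) = 8.756015°

8.7560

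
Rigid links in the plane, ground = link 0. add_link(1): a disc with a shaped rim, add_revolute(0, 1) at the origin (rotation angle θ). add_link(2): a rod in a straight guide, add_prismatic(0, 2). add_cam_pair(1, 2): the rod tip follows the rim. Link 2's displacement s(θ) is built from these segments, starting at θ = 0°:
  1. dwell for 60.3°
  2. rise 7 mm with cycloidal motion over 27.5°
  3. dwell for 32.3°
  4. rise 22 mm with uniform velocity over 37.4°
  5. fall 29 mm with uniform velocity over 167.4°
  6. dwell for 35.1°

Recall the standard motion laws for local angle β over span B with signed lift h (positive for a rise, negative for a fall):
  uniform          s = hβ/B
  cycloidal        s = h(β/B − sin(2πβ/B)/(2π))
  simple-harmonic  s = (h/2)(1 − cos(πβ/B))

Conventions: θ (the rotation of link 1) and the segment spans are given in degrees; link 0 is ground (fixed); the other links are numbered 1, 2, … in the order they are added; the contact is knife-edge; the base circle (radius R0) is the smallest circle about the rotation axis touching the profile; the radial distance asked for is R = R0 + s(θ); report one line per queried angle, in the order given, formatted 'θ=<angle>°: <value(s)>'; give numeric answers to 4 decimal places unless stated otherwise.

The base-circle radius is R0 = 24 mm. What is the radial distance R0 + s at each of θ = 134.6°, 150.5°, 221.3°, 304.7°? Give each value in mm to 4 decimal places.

segment 1 (0° to 60.3°, dwell): s unchanged at 0.0000
segment 2 (60.3° to 87.8°, cycloidal, h = 7) is passed completely: s = 0.0000 + (7) = 7.0000
segment 3 (87.8° to 120.1°, dwell): s unchanged at 7.0000
θ = 134.6° falls in segment 4 (120.1° to 157.5°, uniform, h = 22): β = 134.6 − 120.1 = 14.5°, B = 37.4°; Δs = 22·14.5/37.4 = 8.5294; s = 7.0000 + 8.5294 = 15.5294
θ = 150.5° falls in segment 4 (120.1° to 157.5°, uniform, h = 22): β = 150.5 − 120.1 = 30.4°, B = 37.4°; Δs = 22·30.4/37.4 = 17.8824; s = 7.0000 + 17.8824 = 24.8824
segment 4 (120.1° to 157.5°, uniform, h = 22) is passed completely: s = 7.0000 + (22) = 29.0000
θ = 221.3° falls in segment 5 (157.5° to 324.9°, uniform, h = -29): β = 221.3 − 157.5 = 63.8°, B = 167.4°; Δs = -29·63.8/167.4 = -11.0526; s = 29.0000 − 11.0526 = 17.9474
θ = 304.7° falls in segment 5 (157.5° to 324.9°, uniform, h = -29): β = 304.7 − 157.5 = 147.2°, B = 167.4°; Δs = -29·147.2/167.4 = -25.5006; s = 29.0000 − 25.5006 = 3.4994
θ=134.6°: R = R0 + s = 24 + 15.5294 = 39.5294
θ=150.5°: R = R0 + s = 24 + 24.8824 = 48.8824
θ=221.3°: R = R0 + s = 24 + 17.9474 = 41.9474
θ=304.7°: R = R0 + s = 24 + 3.4994 = 27.4994

θ=134.6°: 39.5294
θ=150.5°: 48.8824
θ=221.3°: 41.9474
θ=304.7°: 27.4994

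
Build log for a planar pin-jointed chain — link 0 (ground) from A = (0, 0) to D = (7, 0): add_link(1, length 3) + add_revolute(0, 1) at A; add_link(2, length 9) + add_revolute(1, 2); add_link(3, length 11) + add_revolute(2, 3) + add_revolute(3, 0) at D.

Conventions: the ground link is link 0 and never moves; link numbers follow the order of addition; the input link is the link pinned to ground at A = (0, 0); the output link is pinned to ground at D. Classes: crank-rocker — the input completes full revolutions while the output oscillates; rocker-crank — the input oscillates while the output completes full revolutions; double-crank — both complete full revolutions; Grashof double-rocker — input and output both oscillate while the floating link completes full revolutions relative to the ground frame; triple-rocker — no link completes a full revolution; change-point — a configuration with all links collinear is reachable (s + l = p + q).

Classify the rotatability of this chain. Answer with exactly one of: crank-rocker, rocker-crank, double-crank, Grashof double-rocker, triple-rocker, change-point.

lengths: ground=7, input=3, coupler=9, output=11
sorted: s=3 (shortest), l=11 (longest), p+q=16
s + l = 14 vs p + q = 16
s + l < p + q (Grashof) with shortest = input link → crank-rocker

crank-rocker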